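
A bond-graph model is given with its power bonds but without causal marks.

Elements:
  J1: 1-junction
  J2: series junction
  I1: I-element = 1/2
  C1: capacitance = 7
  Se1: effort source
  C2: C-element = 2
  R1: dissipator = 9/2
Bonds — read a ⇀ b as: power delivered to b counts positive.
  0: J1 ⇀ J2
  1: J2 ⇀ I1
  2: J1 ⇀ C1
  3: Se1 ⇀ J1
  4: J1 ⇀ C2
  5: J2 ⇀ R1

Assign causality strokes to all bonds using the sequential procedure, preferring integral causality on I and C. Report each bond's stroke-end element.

#3 stroke at J1  (Se1 fixes effort; stroke away)
#1 stroke at I1  (I1 outputs flow p/I1)
#0 stroke at J2  (1-jn J2 has f-setter on 1)
#5 stroke at J2  (J2 flow already set via bond 1)
#2 stroke at J1  (J1 flow already set via bond 0)
#4 stroke at J1  (J1 flow already set via bond 0)

#0 |J2
#1 |I1
#2 |J1
#3 |J1
#4 |J1
#5 |J2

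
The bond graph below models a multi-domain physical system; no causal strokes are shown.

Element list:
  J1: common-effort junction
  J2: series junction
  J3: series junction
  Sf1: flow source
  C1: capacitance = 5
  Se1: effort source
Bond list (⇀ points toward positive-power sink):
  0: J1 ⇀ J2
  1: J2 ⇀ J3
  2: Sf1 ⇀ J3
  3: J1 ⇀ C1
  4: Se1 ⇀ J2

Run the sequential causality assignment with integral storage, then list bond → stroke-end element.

β2 |Sf1  (Sf1: flow source, stroke at near end)
β4 |J2  (source Se1 imposes e)
β1 |J3  (common-f at J3 fixed by 2)
β0 |J2  (common-f at J2 fixed by 1)
β3 |J1  (closing 0-jn rule on J1)

β0 stroke at J2
β1 stroke at J3
β2 stroke at Sf1
β3 stroke at J1
β4 stroke at J2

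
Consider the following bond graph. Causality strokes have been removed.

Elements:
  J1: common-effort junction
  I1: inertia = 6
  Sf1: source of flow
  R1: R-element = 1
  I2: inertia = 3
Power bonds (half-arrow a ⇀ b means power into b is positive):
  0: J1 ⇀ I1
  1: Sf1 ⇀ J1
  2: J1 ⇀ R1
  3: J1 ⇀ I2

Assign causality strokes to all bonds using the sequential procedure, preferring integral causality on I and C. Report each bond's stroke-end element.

bond 1 →Sf1  (Sf1 fixes flow; stroke at Sf1)
bond 0 →I1  (I1 outputs flow p/I1)
bond 3 →I2  (I2 outputs flow p/I2)
bond 2 →J1  (closing 0-jn rule on J1)

b0 →I1
b1 →Sf1
b2 →J1
b3 →I2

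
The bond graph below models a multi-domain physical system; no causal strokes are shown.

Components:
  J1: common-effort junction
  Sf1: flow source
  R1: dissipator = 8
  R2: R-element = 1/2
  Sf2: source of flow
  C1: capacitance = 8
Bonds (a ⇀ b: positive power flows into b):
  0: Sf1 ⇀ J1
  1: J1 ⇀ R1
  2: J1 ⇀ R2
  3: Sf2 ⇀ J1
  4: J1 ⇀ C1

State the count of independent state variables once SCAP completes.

1  (C1 all integral)

#0 stroke→Sf1  (Sf1: flow source, stroke at near end)
#3 stroke→Sf2  (source Sf2 imposes f)
#4 stroke→J1  (C1: C, integral causality)
#1 stroke→R1  (J1 effort already set via bond 4)
#2 stroke→R2  (J1: bond 4 brought effort, rest push out)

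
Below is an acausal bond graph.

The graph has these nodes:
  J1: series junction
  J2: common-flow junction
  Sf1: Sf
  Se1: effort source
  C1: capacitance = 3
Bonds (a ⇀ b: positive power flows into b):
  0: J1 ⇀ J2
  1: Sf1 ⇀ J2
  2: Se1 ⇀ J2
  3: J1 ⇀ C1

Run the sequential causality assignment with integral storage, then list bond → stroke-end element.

#0 →J2
#1 →Sf1
#2 →J2
#3 →J1

bond 1 |Sf1  (Sf1: flow source, stroke at near end)
bond 2 |J2  (Se1 fixes effort; stroke away)
bond 0 |J2  (common-f at J2 fixed by 1)
bond 3 |J1  (J1: bond 0 brought flow, rest push out)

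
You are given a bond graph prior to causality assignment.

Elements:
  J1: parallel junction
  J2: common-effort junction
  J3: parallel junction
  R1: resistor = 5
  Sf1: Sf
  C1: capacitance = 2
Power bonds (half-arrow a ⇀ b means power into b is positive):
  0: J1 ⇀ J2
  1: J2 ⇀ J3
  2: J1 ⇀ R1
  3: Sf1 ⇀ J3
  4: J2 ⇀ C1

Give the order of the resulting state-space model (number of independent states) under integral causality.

β3 stroke at Sf1  (Sf1 fixes flow; stroke at Sf1)
β1 stroke at J3  (only one effort-in slot at J3)
β4 stroke at J2  (C1 outputs effort q/C1)
β0 stroke at J1  (J2: bond 4 brought effort, rest push out)
β2 stroke at R1  (0-jn J1 has e-setter on 0)

1  (C1 all integral)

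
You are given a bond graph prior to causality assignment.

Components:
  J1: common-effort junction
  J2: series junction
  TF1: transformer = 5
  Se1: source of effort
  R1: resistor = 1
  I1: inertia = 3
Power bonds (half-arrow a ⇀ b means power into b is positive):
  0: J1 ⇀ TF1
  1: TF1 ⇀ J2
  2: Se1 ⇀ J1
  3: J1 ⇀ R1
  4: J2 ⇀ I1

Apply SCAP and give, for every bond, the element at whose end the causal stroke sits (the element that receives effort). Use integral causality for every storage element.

b2 stroke→J1  (Se1 fixes effort; stroke away)
b0 stroke→TF1  (0-jn J1 has e-setter on 2)
b3 stroke→R1  (J1 effort already set via bond 2)
b1 stroke→J2  (TF TF1: opposite of bond 0)
b4 stroke→I1  (closing 1-jn rule on J2)

bond 0 →TF1
bond 1 →J2
bond 2 →J1
bond 3 →R1
bond 4 →I1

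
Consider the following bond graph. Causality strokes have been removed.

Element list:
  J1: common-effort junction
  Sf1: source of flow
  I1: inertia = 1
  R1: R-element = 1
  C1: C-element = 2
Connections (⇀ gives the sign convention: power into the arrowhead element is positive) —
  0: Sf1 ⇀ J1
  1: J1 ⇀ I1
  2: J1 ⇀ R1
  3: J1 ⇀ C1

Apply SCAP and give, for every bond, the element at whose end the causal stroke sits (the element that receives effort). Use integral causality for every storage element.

bond 0 →Sf1
bond 1 →I1
bond 2 →R1
bond 3 →J1

β0 →Sf1  (source Sf1 imposes f)
β1 →I1  (I1: I, integral causality)
β3 →J1  (C1 integral (e out))
β2 →R1  (J1: bond 3 brought effort, rest push out)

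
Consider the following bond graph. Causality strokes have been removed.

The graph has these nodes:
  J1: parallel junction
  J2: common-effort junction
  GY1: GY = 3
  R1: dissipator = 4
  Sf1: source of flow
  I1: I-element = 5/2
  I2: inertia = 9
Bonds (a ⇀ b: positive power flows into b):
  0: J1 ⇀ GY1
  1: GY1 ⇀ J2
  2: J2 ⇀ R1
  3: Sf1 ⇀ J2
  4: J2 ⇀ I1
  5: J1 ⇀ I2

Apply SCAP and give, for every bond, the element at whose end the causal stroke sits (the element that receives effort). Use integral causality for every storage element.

β0 →J1
β1 →J2
β2 →R1
β3 →Sf1
β4 →I1
β5 →I2

bond 3 stroke→Sf1  (Sf1 fixes flow; stroke at Sf1)
bond 4 stroke→I1  (I1 integral (f out))
bond 5 stroke→I2  (I2 outputs flow p/I2)
bond 0 stroke→J1  (J1: last free bond brings effort in)
bond 1 stroke→J2  (GY GY1: same side as bond 0)
bond 2 stroke→R1  (J2: bond 1 brought effort, rest push out)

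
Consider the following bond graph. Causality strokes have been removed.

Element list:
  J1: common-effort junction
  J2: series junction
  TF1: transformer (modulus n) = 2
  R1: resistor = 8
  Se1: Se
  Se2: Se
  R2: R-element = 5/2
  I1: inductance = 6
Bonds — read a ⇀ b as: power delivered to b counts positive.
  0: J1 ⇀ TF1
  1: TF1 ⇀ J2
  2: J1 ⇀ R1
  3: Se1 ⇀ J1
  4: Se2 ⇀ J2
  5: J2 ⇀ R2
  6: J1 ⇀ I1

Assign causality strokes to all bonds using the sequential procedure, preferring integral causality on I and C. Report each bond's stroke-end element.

β3 →J1  (Se1 fixes effort; stroke away)
β4 →J2  (source Se2 imposes e)
β0 →TF1  (J1 effort already set via bond 3)
β2 →R1  (common-e at J1 fixed by 3)
β6 →I1  (common-e at J1 fixed by 3)
β1 →J2  (TF1: transformer flips bond 0)
β5 →R2  (J2: last free bond brings flow in)

b0 stroke→TF1
b1 stroke→J2
b2 stroke→R1
b3 stroke→J1
b4 stroke→J2
b5 stroke→R2
b6 stroke→I1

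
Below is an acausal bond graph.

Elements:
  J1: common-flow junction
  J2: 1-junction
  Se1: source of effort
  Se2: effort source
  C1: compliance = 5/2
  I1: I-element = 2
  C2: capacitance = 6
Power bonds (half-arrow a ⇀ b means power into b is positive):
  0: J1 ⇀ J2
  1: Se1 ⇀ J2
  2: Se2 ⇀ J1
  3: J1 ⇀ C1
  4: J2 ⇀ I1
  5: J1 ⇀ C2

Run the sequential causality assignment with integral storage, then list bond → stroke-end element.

b0 stroke at J2
b1 stroke at J2
b2 stroke at J1
b3 stroke at J1
b4 stroke at I1
b5 stroke at J1

#1 →J2  (Se1 fixes effort; stroke away)
#2 →J1  (source Se2 imposes e)
#3 →J1  (prefer integral on C1)
#4 →I1  (prefer integral on I1)
#0 →J2  (1-jn J2 has f-setter on 4)
#5 →J1  (J1 flow already set via bond 0)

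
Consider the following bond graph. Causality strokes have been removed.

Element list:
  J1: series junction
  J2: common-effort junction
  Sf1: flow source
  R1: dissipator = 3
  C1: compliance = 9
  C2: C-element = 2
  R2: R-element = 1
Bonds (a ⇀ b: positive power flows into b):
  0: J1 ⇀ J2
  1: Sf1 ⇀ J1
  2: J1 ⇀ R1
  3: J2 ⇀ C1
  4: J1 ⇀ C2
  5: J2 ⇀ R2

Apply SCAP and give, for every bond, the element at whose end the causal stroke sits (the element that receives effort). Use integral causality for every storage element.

#0 →J1
#1 →Sf1
#2 →J1
#3 →J2
#4 →J1
#5 →R2

bond 1 |Sf1  (source Sf1 imposes f)
bond 0 |J1  (J1: bond 1 brought flow, rest push out)
bond 2 |J1  (1-jn J1 has f-setter on 1)
bond 4 |J1  (J1: bond 1 brought flow, rest push out)
bond 3 |J2  (C1 outputs effort q/C1)
bond 5 |R2  (J2 effort already set via bond 3)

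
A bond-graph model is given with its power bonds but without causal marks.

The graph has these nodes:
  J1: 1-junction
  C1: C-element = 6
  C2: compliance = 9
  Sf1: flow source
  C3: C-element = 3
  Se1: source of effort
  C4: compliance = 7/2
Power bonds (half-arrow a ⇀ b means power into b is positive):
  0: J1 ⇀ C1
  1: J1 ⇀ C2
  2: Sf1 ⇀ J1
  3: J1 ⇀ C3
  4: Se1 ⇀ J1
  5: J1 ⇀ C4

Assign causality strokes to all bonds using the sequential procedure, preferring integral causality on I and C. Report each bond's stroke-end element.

β0 →J1
β1 →J1
β2 →Sf1
β3 →J1
β4 →J1
β5 →J1

#2 →Sf1  (Sf1 (Sf) sets flow on bond)
#4 →J1  (source Se1 imposes e)
#0 →J1  (J1: bond 2 brought flow, rest push out)
#1 →J1  (1-jn J1 has f-setter on 2)
#3 →J1  (J1 flow already set via bond 2)
#5 →J1  (1-jn J1 has f-setter on 2)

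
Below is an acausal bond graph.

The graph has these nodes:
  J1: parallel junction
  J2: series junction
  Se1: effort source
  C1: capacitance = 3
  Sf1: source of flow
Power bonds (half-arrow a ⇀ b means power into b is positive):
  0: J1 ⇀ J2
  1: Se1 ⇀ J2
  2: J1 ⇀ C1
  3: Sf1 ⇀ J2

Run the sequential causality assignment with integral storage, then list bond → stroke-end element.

β1 →J2  (Se1: effort source, stroke at far end)
β3 →Sf1  (Sf1 fixes flow; stroke at Sf1)
β0 →J2  (common-f at J2 fixed by 3)
β2 →J1  (only one effort-in slot at J1)

β0 |J2
β1 |J2
β2 |J1
β3 |Sf1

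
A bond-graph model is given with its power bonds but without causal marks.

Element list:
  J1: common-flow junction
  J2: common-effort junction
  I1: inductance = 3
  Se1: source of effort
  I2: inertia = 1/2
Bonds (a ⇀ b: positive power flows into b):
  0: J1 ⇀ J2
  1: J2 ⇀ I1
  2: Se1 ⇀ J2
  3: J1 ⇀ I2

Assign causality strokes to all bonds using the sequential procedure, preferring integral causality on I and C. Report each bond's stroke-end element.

#0 stroke→J1
#1 stroke→I1
#2 stroke→J2
#3 stroke→I2

β2 →J2  (Se1 (Se) sets effort on bond)
β0 →J1  (common-e at J2 fixed by 2)
β1 →I1  (J2 effort already set via bond 2)
β3 →I2  (J1 needs exactly one f-in)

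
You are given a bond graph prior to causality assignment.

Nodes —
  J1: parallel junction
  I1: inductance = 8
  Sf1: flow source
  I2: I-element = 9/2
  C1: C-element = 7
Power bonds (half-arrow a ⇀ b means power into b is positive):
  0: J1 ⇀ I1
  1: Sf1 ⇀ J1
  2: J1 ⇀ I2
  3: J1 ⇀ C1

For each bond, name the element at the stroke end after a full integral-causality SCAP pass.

b1 |Sf1  (source Sf1 imposes f)
b0 |I1  (prefer integral on I1)
b2 |I2  (prefer integral on I2)
b3 |J1  (only one effort-in slot at J1)

#0 →I1
#1 →Sf1
#2 →I2
#3 →J1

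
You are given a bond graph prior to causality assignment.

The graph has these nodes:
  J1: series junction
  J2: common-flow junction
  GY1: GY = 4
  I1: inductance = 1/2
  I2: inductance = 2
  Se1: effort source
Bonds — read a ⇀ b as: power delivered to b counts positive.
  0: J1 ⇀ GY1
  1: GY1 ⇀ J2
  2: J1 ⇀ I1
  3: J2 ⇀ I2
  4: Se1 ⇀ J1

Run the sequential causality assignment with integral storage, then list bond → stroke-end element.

#0 |J1
#1 |J2
#2 |I1
#3 |I2
#4 |J1

bond 4 stroke at J1  (Se1: effort source, stroke at far end)
bond 2 stroke at I1  (I1 outputs flow p/I1)
bond 0 stroke at J1  (J1 flow already set via bond 2)
bond 1 stroke at J2  (GY1 both-in/both-out from 0)
bond 3 stroke at I2  (only one flow-in slot at J2)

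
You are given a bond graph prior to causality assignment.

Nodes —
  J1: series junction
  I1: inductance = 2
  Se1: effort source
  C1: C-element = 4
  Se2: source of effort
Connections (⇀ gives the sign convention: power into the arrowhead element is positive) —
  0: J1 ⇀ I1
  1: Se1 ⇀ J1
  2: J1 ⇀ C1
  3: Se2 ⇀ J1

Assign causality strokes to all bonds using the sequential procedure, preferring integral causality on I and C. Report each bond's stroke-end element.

bond 1 |J1  (source Se1 imposes e)
bond 3 |J1  (Se2 fixes effort; stroke away)
bond 0 |I1  (I1 integral (f out))
bond 2 |J1  (J1: bond 0 brought flow, rest push out)

β0 stroke at I1
β1 stroke at J1
β2 stroke at J1
β3 stroke at J1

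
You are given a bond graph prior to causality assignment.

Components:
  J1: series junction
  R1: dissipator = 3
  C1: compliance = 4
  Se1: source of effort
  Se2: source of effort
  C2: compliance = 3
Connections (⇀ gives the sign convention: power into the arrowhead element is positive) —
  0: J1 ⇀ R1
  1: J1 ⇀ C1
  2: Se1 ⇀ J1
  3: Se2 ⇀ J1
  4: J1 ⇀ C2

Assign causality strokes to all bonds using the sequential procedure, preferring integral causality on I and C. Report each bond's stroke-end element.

b2 stroke at J1  (Se1 (Se) sets effort on bond)
b3 stroke at J1  (Se2 fixes effort; stroke away)
b1 stroke at J1  (C1: C, integral causality)
b4 stroke at J1  (C2 integral (e out))
b0 stroke at R1  (only one flow-in slot at J1)

bond 0 stroke at R1
bond 1 stroke at J1
bond 2 stroke at J1
bond 3 stroke at J1
bond 4 stroke at J1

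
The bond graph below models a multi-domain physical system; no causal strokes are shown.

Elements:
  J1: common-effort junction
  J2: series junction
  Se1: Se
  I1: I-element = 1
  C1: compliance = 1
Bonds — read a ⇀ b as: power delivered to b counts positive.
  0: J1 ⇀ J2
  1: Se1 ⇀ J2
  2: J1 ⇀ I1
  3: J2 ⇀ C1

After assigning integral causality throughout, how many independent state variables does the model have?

2  (C1, I1 all integral)

#1 stroke→J2  (Se1 (Se) sets effort on bond)
#2 stroke→I1  (I1 outputs flow p/I1)
#0 stroke→J1  (J1 needs exactly one e-in)
#3 stroke→J2  (J2 flow already set via bond 0)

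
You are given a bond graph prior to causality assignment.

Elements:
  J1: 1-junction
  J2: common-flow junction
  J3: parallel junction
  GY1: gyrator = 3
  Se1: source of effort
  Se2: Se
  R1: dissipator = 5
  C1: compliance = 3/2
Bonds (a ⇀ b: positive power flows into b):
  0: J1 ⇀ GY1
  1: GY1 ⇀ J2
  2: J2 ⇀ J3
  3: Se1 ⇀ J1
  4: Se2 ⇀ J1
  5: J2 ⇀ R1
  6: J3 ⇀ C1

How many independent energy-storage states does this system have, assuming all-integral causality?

1  (C1 all integral)

β3 stroke at J1  (Se1 (Se) sets effort on bond)
β4 stroke at J1  (source Se2 imposes e)
β0 stroke at GY1  (J1: last free bond brings flow in)
β1 stroke at GY1  (GY1: gyrator matches bond 0)
β2 stroke at J2  (1-jn J2 has f-setter on 1)
β5 stroke at J2  (common-f at J2 fixed by 1)
β6 stroke at J3  (closing 0-jn rule on J3)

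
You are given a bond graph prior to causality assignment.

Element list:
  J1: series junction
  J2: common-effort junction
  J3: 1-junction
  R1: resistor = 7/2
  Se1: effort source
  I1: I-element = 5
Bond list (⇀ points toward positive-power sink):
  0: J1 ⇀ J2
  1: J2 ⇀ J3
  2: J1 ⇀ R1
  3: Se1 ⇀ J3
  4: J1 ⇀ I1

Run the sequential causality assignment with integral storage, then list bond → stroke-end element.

#0 →J1
#1 →J2
#2 →J1
#3 →J3
#4 →I1

#3 →J3  (source Se1 imposes e)
#1 →J2  (closing 1-jn rule on J3)
#0 →J1  (common-e at J2 fixed by 1)
#4 →I1  (I1 outputs flow p/I1)
#2 →J1  (J1 flow already set via bond 4)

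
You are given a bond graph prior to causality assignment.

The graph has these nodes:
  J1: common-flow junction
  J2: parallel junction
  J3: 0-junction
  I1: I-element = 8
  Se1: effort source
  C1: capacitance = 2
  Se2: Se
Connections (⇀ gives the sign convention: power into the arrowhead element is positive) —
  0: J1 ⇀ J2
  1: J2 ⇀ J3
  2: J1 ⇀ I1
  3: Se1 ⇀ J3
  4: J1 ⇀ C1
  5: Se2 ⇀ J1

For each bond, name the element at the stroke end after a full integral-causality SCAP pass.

b0 →J1
b1 →J2
b2 →I1
b3 →J3
b4 →J1
b5 →J1

β3 stroke→J3  (Se1: effort source, stroke at far end)
β5 stroke→J1  (Se2 (Se) sets effort on bond)
β1 stroke→J2  (0-jn J3 has e-setter on 3)
β0 stroke→J1  (J2: bond 1 brought effort, rest push out)
β2 stroke→I1  (I1: I, integral causality)
β4 stroke→J1  (1-jn J1 has f-setter on 2)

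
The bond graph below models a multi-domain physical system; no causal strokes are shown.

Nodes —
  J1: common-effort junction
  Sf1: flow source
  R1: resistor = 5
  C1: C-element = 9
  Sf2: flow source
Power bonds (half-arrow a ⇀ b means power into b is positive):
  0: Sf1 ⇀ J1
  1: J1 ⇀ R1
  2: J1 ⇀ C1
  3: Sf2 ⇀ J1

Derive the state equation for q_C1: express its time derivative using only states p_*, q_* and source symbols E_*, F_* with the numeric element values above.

dq_C1/dt = F_Sf1 + F_Sf2 - q_C1/45

#0 stroke→Sf1  (Sf1 fixes flow; stroke at Sf1)
#3 stroke→Sf2  (Sf2: flow source, stroke at near end)
#2 stroke→J1  (prefer integral on C1)
#1 stroke→R1  (J1: bond 2 brought effort, rest push out)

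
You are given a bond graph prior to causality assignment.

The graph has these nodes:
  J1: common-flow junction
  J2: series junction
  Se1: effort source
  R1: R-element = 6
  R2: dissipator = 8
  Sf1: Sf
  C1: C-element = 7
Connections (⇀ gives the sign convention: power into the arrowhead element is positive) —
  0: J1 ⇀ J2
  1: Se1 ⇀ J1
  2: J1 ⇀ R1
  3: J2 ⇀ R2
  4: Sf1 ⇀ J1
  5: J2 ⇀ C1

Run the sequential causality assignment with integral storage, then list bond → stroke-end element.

b1 stroke at J1  (source Se1 imposes e)
b4 stroke at Sf1  (Sf1 fixes flow; stroke at Sf1)
b0 stroke at J1  (J1: bond 4 brought flow, rest push out)
b2 stroke at J1  (J1: bond 4 brought flow, rest push out)
b3 stroke at J2  (1-jn J2 has f-setter on 0)
b5 stroke at J2  (J2 flow already set via bond 0)

#0 |J1
#1 |J1
#2 |J1
#3 |J2
#4 |Sf1
#5 |J2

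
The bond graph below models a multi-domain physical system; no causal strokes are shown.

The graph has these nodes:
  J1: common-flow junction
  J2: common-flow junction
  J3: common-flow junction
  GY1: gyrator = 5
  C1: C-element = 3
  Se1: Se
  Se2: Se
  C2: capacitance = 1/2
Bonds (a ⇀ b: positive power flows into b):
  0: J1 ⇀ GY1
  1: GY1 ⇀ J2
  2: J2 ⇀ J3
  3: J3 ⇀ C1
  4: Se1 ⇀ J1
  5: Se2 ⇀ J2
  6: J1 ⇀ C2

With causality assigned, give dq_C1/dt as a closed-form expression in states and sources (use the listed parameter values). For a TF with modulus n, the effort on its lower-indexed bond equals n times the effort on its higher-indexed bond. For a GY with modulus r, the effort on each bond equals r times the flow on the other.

dq_C1/dt = E_Se1/5 - 2*q_C2/5

β4 stroke→J1  (source Se1 imposes e)
β5 stroke→J2  (source Se2 imposes e)
β3 stroke→J3  (C1: C, integral causality)
β2 stroke→J2  (only one flow-in slot at J3)
β1 stroke→GY1  (only one flow-in slot at J2)
β0 stroke→GY1  (through GY1, causality inverts; strokes same side of GY1)
β6 stroke→J1  (J1 flow already set via bond 0)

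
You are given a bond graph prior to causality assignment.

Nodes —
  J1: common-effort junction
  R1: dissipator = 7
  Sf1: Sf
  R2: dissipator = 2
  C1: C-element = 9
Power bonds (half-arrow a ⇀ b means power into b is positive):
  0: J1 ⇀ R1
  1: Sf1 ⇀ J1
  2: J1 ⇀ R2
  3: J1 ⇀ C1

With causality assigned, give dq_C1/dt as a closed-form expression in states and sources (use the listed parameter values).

bond 1 |Sf1  (source Sf1 imposes f)
bond 3 |J1  (C1: C, integral causality)
bond 0 |R1  (J1 effort already set via bond 3)
bond 2 |R2  (0-jn J1 has e-setter on 3)

dq_C1/dt = F_Sf1 - q_C1/14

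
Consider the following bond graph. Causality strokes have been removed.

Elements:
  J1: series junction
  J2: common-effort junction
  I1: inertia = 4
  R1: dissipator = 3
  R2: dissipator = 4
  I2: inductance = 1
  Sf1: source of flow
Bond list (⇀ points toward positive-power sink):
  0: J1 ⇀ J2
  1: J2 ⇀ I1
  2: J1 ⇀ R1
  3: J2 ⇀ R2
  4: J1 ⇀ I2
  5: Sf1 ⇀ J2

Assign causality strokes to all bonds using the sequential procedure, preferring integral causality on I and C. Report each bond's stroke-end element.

b5 stroke→Sf1  (Sf1 fixes flow; stroke at Sf1)
b1 stroke→I1  (I1 integral (f out))
b4 stroke→I2  (prefer integral on I2)
b0 stroke→J1  (1-jn J1 has f-setter on 4)
b2 stroke→J1  (common-f at J1 fixed by 4)
b3 stroke→J2  (closing 0-jn rule on J2)

β0 stroke→J1
β1 stroke→I1
β2 stroke→J1
β3 stroke→J2
β4 stroke→I2
β5 stroke→Sf1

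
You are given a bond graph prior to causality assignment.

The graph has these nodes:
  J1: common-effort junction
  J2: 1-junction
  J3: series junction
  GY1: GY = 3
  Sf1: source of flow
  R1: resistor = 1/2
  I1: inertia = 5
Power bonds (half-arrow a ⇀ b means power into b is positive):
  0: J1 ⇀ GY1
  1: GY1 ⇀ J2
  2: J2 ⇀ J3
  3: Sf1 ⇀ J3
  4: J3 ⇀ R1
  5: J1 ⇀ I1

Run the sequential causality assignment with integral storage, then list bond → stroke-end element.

bond 0 stroke at J1
bond 1 stroke at J2
bond 2 stroke at J3
bond 3 stroke at Sf1
bond 4 stroke at J3
bond 5 stroke at I1

b3 →Sf1  (Sf1: flow source, stroke at near end)
b2 →J3  (J3 flow already set via bond 3)
b4 →J3  (1-jn J3 has f-setter on 3)
b1 →J2  (J2 flow already set via bond 2)
b0 →J1  (GY1 both-in/both-out from 1)
b5 →I1  (J1: bond 0 brought effort, rest push out)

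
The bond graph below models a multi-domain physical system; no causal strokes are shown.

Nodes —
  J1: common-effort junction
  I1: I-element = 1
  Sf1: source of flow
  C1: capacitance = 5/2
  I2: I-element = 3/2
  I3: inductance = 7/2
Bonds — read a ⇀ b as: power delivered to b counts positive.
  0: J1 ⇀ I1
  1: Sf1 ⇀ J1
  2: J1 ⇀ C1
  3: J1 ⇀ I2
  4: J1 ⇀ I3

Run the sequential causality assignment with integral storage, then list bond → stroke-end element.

bond 0 |I1
bond 1 |Sf1
bond 2 |J1
bond 3 |I2
bond 4 |I3

β1 stroke→Sf1  (source Sf1 imposes f)
β0 stroke→I1  (prefer integral on I1)
β2 stroke→J1  (C1 outputs effort q/C1)
β3 stroke→I2  (0-jn J1 has e-setter on 2)
β4 stroke→I3  (common-e at J1 fixed by 2)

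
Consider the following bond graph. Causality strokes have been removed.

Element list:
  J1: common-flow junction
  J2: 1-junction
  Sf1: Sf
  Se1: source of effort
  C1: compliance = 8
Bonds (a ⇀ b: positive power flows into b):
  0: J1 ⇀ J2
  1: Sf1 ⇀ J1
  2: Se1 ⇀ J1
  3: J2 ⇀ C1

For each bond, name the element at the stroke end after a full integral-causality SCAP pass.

β0 |J1
β1 |Sf1
β2 |J1
β3 |J2

bond 1 |Sf1  (Sf1 (Sf) sets flow on bond)
bond 2 |J1  (Se1 fixes effort; stroke away)
bond 0 |J1  (J1 flow already set via bond 1)
bond 3 |J2  (J2: bond 0 brought flow, rest push out)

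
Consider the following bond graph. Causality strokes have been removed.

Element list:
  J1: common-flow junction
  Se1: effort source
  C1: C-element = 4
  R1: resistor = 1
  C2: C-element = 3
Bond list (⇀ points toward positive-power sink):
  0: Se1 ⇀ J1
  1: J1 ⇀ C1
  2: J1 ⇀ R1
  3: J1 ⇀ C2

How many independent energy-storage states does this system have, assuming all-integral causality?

2  (C1, C2 all integral)

#0 |J1  (source Se1 imposes e)
#1 |J1  (C1 outputs effort q/C1)
#3 |J1  (prefer integral on C2)
#2 |R1  (closing 1-jn rule on J1)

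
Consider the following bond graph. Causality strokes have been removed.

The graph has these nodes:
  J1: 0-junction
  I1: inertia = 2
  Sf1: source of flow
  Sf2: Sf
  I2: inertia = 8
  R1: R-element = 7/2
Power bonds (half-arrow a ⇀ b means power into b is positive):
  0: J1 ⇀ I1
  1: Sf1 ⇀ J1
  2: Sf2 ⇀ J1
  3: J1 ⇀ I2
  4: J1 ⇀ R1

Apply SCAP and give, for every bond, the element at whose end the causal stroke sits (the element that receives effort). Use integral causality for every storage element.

bond 0 stroke→I1
bond 1 stroke→Sf1
bond 2 stroke→Sf2
bond 3 stroke→I2
bond 4 stroke→J1

bond 1 |Sf1  (Sf1: flow source, stroke at near end)
bond 2 |Sf2  (Sf2 fixes flow; stroke at Sf2)
bond 0 |I1  (prefer integral on I1)
bond 3 |I2  (prefer integral on I2)
bond 4 |J1  (closing 0-jn rule on J1)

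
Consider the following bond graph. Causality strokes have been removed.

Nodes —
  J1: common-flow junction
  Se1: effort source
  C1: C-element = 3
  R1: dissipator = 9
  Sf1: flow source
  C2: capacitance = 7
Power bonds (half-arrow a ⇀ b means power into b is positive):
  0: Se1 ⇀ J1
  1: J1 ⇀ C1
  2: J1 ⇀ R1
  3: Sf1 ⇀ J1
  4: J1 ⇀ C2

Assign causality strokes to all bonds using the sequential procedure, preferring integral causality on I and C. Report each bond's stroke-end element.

β0 stroke→J1
β1 stroke→J1
β2 stroke→J1
β3 stroke→Sf1
β4 stroke→J1

b0 |J1  (Se1 (Se) sets effort on bond)
b3 |Sf1  (Sf1 fixes flow; stroke at Sf1)
b1 |J1  (1-jn J1 has f-setter on 3)
b2 |J1  (J1 flow already set via bond 3)
b4 |J1  (J1: bond 3 brought flow, rest push out)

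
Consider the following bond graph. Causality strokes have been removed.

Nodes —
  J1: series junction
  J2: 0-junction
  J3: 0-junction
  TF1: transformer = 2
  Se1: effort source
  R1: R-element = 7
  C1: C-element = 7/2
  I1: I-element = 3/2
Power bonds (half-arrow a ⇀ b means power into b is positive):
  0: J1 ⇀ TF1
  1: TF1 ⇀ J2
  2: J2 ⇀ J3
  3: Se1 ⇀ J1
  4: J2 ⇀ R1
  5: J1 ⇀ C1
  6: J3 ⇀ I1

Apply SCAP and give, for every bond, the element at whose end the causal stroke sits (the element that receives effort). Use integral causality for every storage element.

#3 stroke→J1  (Se1 fixes effort; stroke away)
#5 stroke→J1  (C1: C, integral causality)
#0 stroke→TF1  (closing 1-jn rule on J1)
#1 stroke→J2  (TF1 one-in-one-out from 0)
#2 stroke→J3  (J2: bond 1 brought effort, rest push out)
#4 stroke→R1  (J2: bond 1 brought effort, rest push out)
#6 stroke→I1  (0-jn J3 has e-setter on 2)

β0 stroke at TF1
β1 stroke at J2
β2 stroke at J3
β3 stroke at J1
β4 stroke at R1
β5 stroke at J1
β6 stroke at I1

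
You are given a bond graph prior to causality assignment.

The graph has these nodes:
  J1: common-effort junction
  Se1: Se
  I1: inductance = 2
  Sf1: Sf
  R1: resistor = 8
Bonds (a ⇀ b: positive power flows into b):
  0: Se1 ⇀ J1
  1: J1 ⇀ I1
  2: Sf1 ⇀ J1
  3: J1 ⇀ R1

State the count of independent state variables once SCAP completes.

1  (I1 all integral)

#0 stroke at J1  (Se1 (Se) sets effort on bond)
#2 stroke at Sf1  (Sf1 fixes flow; stroke at Sf1)
#1 stroke at I1  (J1: bond 0 brought effort, rest push out)
#3 stroke at R1  (J1: bond 0 brought effort, rest push out)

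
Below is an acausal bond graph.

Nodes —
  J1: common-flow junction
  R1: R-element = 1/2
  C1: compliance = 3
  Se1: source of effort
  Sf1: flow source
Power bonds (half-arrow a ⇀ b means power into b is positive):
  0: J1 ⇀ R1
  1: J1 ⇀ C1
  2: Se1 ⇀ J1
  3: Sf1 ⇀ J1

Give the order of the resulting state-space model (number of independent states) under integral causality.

1  (C1 all integral)

b2 →J1  (source Se1 imposes e)
b3 →Sf1  (Sf1 (Sf) sets flow on bond)
b0 →J1  (J1 flow already set via bond 3)
b1 →J1  (J1: bond 3 brought flow, rest push out)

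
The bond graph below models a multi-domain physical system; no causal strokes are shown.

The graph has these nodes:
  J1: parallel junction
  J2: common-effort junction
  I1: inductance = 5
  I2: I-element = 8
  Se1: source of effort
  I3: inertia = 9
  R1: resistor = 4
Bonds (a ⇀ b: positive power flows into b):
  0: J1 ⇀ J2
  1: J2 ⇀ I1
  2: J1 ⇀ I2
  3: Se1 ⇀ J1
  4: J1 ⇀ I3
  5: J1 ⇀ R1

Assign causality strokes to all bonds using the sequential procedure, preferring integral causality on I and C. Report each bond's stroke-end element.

bond 0 stroke at J2
bond 1 stroke at I1
bond 2 stroke at I2
bond 3 stroke at J1
bond 4 stroke at I3
bond 5 stroke at R1

β3 stroke at J1  (Se1: effort source, stroke at far end)
β0 stroke at J2  (0-jn J1 has e-setter on 3)
β2 stroke at I2  (0-jn J1 has e-setter on 3)
β4 stroke at I3  (J1 effort already set via bond 3)
β5 stroke at R1  (J1: bond 3 brought effort, rest push out)
β1 stroke at I1  (J2: bond 0 brought effort, rest push out)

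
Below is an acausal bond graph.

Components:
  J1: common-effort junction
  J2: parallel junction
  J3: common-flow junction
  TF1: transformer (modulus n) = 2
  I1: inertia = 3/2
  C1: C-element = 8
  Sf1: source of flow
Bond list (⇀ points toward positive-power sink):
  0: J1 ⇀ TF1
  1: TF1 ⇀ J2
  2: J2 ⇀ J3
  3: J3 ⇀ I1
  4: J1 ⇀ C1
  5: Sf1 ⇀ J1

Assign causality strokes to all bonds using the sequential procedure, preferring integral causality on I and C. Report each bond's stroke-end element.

#5 stroke→Sf1  (Sf1: flow source, stroke at near end)
#3 stroke→I1  (I1: I, integral causality)
#2 stroke→J3  (1-jn J3 has f-setter on 3)
#1 stroke→J2  (J2: last free bond brings effort in)
#0 stroke→TF1  (TF TF1: opposite of bond 1)
#4 stroke→J1  (J1: last free bond brings effort in)

b0 |TF1
b1 |J2
b2 |J3
b3 |I1
b4 |J1
b5 |Sf1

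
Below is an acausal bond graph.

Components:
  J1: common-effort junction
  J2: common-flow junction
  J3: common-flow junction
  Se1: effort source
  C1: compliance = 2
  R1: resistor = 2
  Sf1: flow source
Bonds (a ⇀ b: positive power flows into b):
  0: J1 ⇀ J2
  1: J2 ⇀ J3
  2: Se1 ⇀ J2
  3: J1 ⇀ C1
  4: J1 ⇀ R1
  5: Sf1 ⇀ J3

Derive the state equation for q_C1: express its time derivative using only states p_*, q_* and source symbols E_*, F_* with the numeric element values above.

β2 |J2  (Se1: effort source, stroke at far end)
β5 |Sf1  (source Sf1 imposes f)
β1 |J3  (J3 flow already set via bond 5)
β0 |J2  (1-jn J2 has f-setter on 1)
β3 |J1  (C1 integral (e out))
β4 |R1  (0-jn J1 has e-setter on 3)

dq_C1/dt = -F_Sf1 - q_C1/4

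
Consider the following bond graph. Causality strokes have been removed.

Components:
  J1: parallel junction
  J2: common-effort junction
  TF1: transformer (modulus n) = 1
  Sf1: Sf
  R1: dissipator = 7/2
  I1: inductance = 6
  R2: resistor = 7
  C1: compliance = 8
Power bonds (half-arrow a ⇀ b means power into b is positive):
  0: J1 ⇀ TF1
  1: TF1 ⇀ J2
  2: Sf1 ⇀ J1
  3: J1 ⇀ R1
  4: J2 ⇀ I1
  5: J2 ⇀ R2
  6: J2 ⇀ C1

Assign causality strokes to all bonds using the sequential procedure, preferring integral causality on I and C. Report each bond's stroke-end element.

β2 →Sf1  (source Sf1 imposes f)
β4 →I1  (I1 outputs flow p/I1)
β6 →J2  (C1: C, integral causality)
β1 →TF1  (0-jn J2 has e-setter on 6)
β5 →R2  (J2: bond 6 brought effort, rest push out)
β0 →J1  (TF1: transformer flips bond 1)
β3 →R1  (J1: bond 0 brought effort, rest push out)

b0 |J1
b1 |TF1
b2 |Sf1
b3 |R1
b4 |I1
b5 |R2
b6 |J2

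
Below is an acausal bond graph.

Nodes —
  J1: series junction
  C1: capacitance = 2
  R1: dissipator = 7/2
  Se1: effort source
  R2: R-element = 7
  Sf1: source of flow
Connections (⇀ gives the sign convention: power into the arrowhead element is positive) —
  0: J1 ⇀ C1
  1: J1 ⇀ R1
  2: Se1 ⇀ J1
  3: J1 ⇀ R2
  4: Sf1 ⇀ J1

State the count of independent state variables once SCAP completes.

b2 |J1  (source Se1 imposes e)
b4 |Sf1  (Sf1 fixes flow; stroke at Sf1)
b0 |J1  (1-jn J1 has f-setter on 4)
b1 |J1  (common-f at J1 fixed by 4)
b3 |J1  (J1: bond 4 brought flow, rest push out)

1  (C1 all integral)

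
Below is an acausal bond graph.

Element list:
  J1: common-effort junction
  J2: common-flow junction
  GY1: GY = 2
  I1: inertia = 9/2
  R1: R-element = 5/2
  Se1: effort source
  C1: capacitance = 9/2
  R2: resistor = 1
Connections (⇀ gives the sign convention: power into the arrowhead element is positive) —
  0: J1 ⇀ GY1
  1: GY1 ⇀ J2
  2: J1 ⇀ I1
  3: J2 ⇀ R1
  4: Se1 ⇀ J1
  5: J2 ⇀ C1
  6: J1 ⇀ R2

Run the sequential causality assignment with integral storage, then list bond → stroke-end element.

bond 4 stroke at J1  (Se1 fixes effort; stroke away)
bond 0 stroke at GY1  (common-e at J1 fixed by 4)
bond 2 stroke at I1  (0-jn J1 has e-setter on 4)
bond 6 stroke at R2  (J1: bond 4 brought effort, rest push out)
bond 1 stroke at GY1  (GY GY1: same side as bond 0)
bond 3 stroke at J2  (J2 flow already set via bond 1)
bond 5 stroke at J2  (common-f at J2 fixed by 1)

b0 stroke at GY1
b1 stroke at GY1
b2 stroke at I1
b3 stroke at J2
b4 stroke at J1
b5 stroke at J2
b6 stroke at R2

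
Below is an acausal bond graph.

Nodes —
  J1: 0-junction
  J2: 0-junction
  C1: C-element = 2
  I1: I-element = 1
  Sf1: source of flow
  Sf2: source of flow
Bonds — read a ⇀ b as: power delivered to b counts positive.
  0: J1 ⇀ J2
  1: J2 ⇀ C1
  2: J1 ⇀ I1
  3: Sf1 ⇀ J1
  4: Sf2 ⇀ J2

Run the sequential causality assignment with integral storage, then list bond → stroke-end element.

b3 →Sf1  (Sf1 fixes flow; stroke at Sf1)
b4 →Sf2  (Sf2 (Sf) sets flow on bond)
b1 →J2  (C1 integral (e out))
b0 →J1  (0-jn J2 has e-setter on 1)
b2 →I1  (common-e at J1 fixed by 0)

β0 |J1
β1 |J2
β2 |I1
β3 |Sf1
β4 |Sf2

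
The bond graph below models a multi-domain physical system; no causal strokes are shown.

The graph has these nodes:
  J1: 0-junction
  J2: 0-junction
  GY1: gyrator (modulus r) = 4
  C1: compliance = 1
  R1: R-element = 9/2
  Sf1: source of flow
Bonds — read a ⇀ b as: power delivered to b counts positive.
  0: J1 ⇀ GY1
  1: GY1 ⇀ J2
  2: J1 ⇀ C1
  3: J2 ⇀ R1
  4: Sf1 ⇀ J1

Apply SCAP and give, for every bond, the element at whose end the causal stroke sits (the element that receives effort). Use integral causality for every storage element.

b0 |GY1
b1 |GY1
b2 |J1
b3 |J2
b4 |Sf1

b4 stroke at Sf1  (source Sf1 imposes f)
b2 stroke at J1  (C1 outputs effort q/C1)
b0 stroke at GY1  (common-e at J1 fixed by 2)
b1 stroke at GY1  (GY1 both-in/both-out from 0)
b3 stroke at J2  (J2 needs exactly one e-in)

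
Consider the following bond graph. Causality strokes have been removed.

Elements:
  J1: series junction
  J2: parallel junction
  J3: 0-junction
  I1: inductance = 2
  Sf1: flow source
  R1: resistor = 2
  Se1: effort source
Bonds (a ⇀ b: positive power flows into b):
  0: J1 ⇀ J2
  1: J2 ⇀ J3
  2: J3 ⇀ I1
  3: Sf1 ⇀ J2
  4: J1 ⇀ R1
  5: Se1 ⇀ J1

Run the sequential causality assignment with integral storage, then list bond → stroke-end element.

bond 3 |Sf1  (source Sf1 imposes f)
bond 5 |J1  (Se1: effort source, stroke at far end)
bond 2 |I1  (I1 outputs flow p/I1)
bond 1 |J3  (J3: last free bond brings effort in)
bond 0 |J2  (only one effort-in slot at J2)
bond 4 |J1  (J1: bond 0 brought flow, rest push out)

#0 stroke→J2
#1 stroke→J3
#2 stroke→I1
#3 stroke→Sf1
#4 stroke→J1
#5 stroke→J1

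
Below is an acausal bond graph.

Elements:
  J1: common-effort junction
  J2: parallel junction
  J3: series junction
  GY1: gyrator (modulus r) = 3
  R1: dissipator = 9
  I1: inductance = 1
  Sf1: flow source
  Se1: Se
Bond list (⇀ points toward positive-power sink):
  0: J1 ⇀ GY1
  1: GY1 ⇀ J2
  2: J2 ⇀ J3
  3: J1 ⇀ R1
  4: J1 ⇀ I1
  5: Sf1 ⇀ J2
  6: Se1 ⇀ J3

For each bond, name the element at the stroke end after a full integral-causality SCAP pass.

bond 0 |GY1
bond 1 |GY1
bond 2 |J2
bond 3 |J1
bond 4 |I1
bond 5 |Sf1
bond 6 |J3

b5 stroke→Sf1  (Sf1: flow source, stroke at near end)
b6 stroke→J3  (Se1: effort source, stroke at far end)
b2 stroke→J2  (closing 1-jn rule on J3)
b1 stroke→GY1  (common-e at J2 fixed by 2)
b0 stroke→GY1  (GY1: gyrator matches bond 1)
b4 stroke→I1  (I1 outputs flow p/I1)
b3 stroke→J1  (closing 0-jn rule on J1)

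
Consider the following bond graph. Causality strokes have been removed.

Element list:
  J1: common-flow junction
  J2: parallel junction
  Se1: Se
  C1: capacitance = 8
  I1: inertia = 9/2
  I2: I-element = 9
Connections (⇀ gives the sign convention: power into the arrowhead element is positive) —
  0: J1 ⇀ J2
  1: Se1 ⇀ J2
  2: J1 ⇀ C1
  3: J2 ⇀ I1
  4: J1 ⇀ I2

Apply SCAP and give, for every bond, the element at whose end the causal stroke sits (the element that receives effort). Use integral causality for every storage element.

β0 |J1
β1 |J2
β2 |J1
β3 |I1
β4 |I2

β1 stroke→J2  (source Se1 imposes e)
β0 stroke→J1  (J2 effort already set via bond 1)
β3 stroke→I1  (common-e at J2 fixed by 1)
β2 stroke→J1  (C1 outputs effort q/C1)
β4 stroke→I2  (J1: last free bond brings flow in)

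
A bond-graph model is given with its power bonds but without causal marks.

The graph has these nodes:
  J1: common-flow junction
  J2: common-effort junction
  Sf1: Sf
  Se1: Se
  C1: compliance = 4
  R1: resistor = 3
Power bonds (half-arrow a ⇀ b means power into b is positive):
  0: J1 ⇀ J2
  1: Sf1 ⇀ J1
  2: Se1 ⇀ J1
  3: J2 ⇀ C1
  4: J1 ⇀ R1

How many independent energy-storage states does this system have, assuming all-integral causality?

bond 1 →Sf1  (Sf1: flow source, stroke at near end)
bond 2 →J1  (source Se1 imposes e)
bond 0 →J1  (common-f at J1 fixed by 1)
bond 4 →J1  (J1: bond 1 brought flow, rest push out)
bond 3 →J2  (J2: last free bond brings effort in)

1  (C1 all integral)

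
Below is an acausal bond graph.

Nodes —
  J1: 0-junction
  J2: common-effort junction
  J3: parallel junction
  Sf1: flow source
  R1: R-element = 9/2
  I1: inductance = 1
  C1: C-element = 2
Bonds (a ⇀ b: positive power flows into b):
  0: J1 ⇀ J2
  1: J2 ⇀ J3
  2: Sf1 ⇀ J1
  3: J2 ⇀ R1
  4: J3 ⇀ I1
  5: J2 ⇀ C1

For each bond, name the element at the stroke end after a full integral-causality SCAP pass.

bond 0 stroke at J1
bond 1 stroke at J3
bond 2 stroke at Sf1
bond 3 stroke at R1
bond 4 stroke at I1
bond 5 stroke at J2

#2 →Sf1  (Sf1 (Sf) sets flow on bond)
#0 →J1  (only one effort-in slot at J1)
#4 →I1  (I1 integral (f out))
#1 →J3  (only one effort-in slot at J3)
#5 →J2  (C1 outputs effort q/C1)
#3 →R1  (0-jn J2 has e-setter on 5)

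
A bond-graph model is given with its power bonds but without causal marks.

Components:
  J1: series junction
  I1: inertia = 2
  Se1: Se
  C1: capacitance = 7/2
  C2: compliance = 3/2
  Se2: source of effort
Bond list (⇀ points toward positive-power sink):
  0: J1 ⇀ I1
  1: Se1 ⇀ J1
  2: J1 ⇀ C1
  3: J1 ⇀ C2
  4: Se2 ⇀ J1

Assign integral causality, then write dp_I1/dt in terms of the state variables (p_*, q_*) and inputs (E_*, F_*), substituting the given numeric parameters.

dp_I1/dt = E_Se1 + E_Se2 - 2*q_C1/7 - 2*q_C2/3

#1 stroke→J1  (Se1 (Se) sets effort on bond)
#4 stroke→J1  (source Se2 imposes e)
#0 stroke→I1  (prefer integral on I1)
#2 stroke→J1  (J1 flow already set via bond 0)
#3 stroke→J1  (1-jn J1 has f-setter on 0)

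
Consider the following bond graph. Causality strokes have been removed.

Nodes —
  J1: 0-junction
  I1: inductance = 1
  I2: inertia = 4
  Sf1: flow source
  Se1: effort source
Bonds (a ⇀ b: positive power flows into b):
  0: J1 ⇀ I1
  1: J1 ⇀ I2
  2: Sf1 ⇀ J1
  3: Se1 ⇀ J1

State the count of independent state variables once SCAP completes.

2  (I1, I2 all integral)

b2 stroke at Sf1  (Sf1 (Sf) sets flow on bond)
b3 stroke at J1  (Se1: effort source, stroke at far end)
b0 stroke at I1  (J1: bond 3 brought effort, rest push out)
b1 stroke at I2  (common-e at J1 fixed by 3)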